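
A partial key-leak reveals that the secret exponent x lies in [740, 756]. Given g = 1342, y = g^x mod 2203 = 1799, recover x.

Compute 1342^740 mod 2203 = 673, then multiply by 1342 repeatedly:
  1342^740=673  1342^741=2139  1342^742=29  1342^743=1467  1342^744=1435
  1342^745=348  1342^746=2183  1342^747=1799
Found 1799 at exponent 747.

747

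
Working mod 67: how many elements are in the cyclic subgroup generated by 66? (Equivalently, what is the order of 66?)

2

The order of 66 must divide p − 1 = 66 = 2 · 3 · 11.
Divisors: 1, 2, 3, 6, 11, 22, 33, 66.
Check each in increasing order: 66^1 ≡ 66;  66^2 ≡ 1.
Smallest exponent giving 1 is 2.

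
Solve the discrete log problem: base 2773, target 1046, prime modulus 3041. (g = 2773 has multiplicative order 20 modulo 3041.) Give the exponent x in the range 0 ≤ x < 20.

8

Successive powers of 2773 modulo 3041:
  2773^0=1  2773^1=2773  2773^2=1881  2773^3=698  2773^4=1478  2773^5=2267
  2773^6=644  2773^7=745  2773^8=1046
So 2773^8 ≡ 1046 (mod 3041), giving x = 8.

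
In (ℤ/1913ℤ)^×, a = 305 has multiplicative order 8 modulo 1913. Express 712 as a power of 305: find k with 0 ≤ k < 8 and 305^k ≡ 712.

6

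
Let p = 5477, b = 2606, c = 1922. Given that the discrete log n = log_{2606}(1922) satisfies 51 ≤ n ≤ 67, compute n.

Compute 2606^51 mod 5477 = 202, then multiply by 2606 repeatedly:
  2606^51=202  2606^52=620  2606^53=5  2606^54=2076  2606^55=4257
  2606^56=2817  2606^57=1922
Found 1922 at exponent 57.

57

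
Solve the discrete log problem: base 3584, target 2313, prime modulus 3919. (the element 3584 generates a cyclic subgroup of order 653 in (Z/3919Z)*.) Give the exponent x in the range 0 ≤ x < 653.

Baby-step giant-step with m = ceil(sqrt(653)) = 26.
Baby table (3584^j mod 3919 for j=0..25):
  0:1  1:3584  2:2493  3:3511  4:3434  5:1796  6:1866  7:1930
  8:85  9:2877  10:279  11:591  12:1884  13:3738  14:1850  15:3371
  16:3306  17:1567  18:201  19:3207  20:3380  21:291  22:490  23:448
  24:2761  25:3868
Giant step factor: 3584^(-26) ≡ 1107 (mod 3919).
Scan 2313·1107^i mod 3919 for i = 0, 1, …:
  i=0: 2313   i=1: 1384   i=2: 3678   i=3: 3624
  i=4: 2631   i=5: 700   i=6: 2857   i=7: 66
  i=8: 2520   i=9: 3231     …   i=23: 1213
  i=24: 2493
Match at i=24, j=2: x = 24·26 + 2 = 626.

626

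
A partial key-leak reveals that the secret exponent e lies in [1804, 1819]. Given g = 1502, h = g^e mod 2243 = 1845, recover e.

1814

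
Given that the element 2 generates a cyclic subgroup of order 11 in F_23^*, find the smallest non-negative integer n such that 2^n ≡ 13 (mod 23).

7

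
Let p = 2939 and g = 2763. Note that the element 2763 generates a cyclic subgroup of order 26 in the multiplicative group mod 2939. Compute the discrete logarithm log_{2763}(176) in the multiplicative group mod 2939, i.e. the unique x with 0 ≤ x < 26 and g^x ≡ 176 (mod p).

14

Successive powers of 2763 modulo 2939:
  2763^0=1  2763^1=2763  2763^2=1586  2763^3=69  2763^4=2551  2763^5=691
  2763^6=1822  2763^7=2618  2763^8=655  2763^9=2280  2763^10=1363  2763^11=1110
  2763^12=1553  2763^13=2938  2763^14=176
So 2763^14 ≡ 176 (mod 2939), giving x = 14.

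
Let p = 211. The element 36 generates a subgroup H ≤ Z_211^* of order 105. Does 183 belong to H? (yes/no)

yes

183 ∈ ⟨36⟩ iff 183^105 ≡ 1 (mod 211), since |⟨36⟩| = 105.
183^105 mod 211 = 1.
Since 1 = 1, 183 lies in the subgroup.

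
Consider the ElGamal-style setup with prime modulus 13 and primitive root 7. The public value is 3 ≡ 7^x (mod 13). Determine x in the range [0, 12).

Successive powers of 7 modulo 13:
  7^0=1  7^1=7  7^2=10  7^3=5  7^4=9  7^5=11
  7^6=12  7^7=6  7^8=3
So 7^8 ≡ 3 (mod 13), giving x = 8.

8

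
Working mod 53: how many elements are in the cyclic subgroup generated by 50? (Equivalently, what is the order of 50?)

52

The order of 50 must divide p − 1 = 52 = 2^2 · 13.
Divisors: 1, 2, 4, 13, 26, 52.
Check each in increasing order: 50^1 ≡ 50;  50^2 ≡ 9;  50^4 ≡ 28;  50^13 ≡ 23;  50^26 ≡ 52;  50^52 ≡ 1.
Smallest exponent giving 1 is 52.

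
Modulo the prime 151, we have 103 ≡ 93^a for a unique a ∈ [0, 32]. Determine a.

Compute 93^0 mod 151 = 1, then multiply by 93 repeatedly:
  93^0=1  93^1=93  93^2=42  93^3=131  93^4=103
Found 103 at exponent 4.

4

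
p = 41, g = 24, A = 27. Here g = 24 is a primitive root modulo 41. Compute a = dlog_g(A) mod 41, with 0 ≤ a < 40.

Successive powers of 24 modulo 41:
  24^0=1  24^1=24  24^2=2  24^3=7  24^4=4  24^5=14
  24^6=8  24^7=28  24^8=16  24^9=15  24^10=32  24^11=30
  24^12=23  24^13=19  24^14=5  24^15=38  24^16=10  24^17=35
  24^18=20  24^19=29  24^20=40  24^21=17  24^22=39  24^23=34
  24^24=37  24^25=27
So 24^25 ≡ 27 (mod 41), giving a = 25.

25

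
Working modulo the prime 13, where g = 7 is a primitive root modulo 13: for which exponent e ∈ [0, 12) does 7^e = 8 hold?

Successive powers of 7 modulo 13:
  7^0=1  7^1=7  7^2=10  7^3=5  7^4=9  7^5=11
  7^6=12  7^7=6  7^8=3  7^9=8
So 7^9 ≡ 8 (mod 13), giving e = 9.

9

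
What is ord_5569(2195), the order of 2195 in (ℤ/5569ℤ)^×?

The order of 2195 must divide p − 1 = 5568 = 2^6 · 3 · 29.
Divisors: 1, 2, 3, 4, 6, 8, 12, 16, 24, 29, 32, 48, 58, 64, 87, 96, 116, 174, 192, 232, 348, 464, 696, 928, 1392, 1856, 2784, 5568.
Check each in increasing order: 2195^1 ≡ 2195;  2195^2 ≡ 840;  2195^3 ≡ 461;  2195^4 ≡ 3906;  2195^6 ≡ 899;  2195^8 ≡ 3345;  2195^12 ≡ 696;  2195^16 ≡ 904;  2195^24 ≡ 5482;  2195^29 ≡ 2570;  2195^32 ≡ 4142;  2195^48 ≡ 2000;  2195^58 ≡ 66;  2195^64 ≡ 3644;  2195^87 ≡ 2550;  2195^96 ≡ 1458;  2195^116 ≡ 4356;  2195^174 ≡ 3477;  2195^192 ≡ 3975;  2195^232 ≡ 1153;  2195^348 ≡ 4799;  2195^464 ≡ 3987;  2195^696 ≡ 2586;  2195^928 ≡ 2243;  2195^1392 ≡ 4596;  2195^1856 ≡ 2242;  2195^2784 ≡ 5568;  2195^5568 ≡ 1.
Smallest exponent giving 1 is 5568.

5568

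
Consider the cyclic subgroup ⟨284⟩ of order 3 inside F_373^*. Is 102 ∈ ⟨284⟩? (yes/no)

no

⟨284⟩ has order 3; its elements mod 373 are {1, 88, 284}.
102 is not in this set.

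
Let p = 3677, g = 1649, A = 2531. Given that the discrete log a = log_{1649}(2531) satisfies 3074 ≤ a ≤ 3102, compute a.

3092

Compute 1649^3074 mod 3677 = 3129, then multiply by 1649 repeatedly:
  1649^3074=3129  1649^3075=890  1649^3076=487  1649^3077=1477  1649^3078=1399
  1649^3079=1472  1649^3080=508  1649^3081=3013  1649^3082=810  1649^3083=939
  1649^3084=394  1649^3085=2554  1649^3086=1381  1649^3087=1206  1649^3088=3114
  1649^3089=1894  1649^3090=1433  1649^3091=2383  1649^3092=2531
Found 2531 at exponent 3092.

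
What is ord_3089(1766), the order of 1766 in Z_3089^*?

3088

The order of 1766 must divide p − 1 = 3088 = 2^4 · 193.
Divisors: 1, 2, 4, 8, 16, 193, 386, 772, 1544, 3088.
Check each in increasing order: 1766^1 ≡ 1766;  1766^2 ≡ 1955;  1766^4 ≡ 932;  1766^8 ≡ 615;  1766^16 ≡ 1367;  1766^193 ≡ 1050;  1766^386 ≡ 2816;  1766^772 ≡ 393;  1766^1544 ≡ 3088;  1766^3088 ≡ 1.
Smallest exponent giving 1 is 3088.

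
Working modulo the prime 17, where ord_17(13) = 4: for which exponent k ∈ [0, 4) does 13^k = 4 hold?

Successive powers of 13 modulo 17:
  13^0=1  13^1=13  13^2=16  13^3=4
So 13^3 ≡ 4 (mod 17), giving k = 3.

3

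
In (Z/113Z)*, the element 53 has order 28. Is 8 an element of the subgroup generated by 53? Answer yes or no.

yes

8 ∈ ⟨53⟩ iff 8^28 ≡ 1 (mod 113), since |⟨53⟩| = 28.
8^28 mod 113 = 1.
Since 1 = 1, 8 lies in the subgroup.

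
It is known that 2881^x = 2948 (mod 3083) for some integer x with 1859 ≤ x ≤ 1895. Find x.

Compute 2881^1859 mod 3083 = 2960, then multiply by 2881 repeatedly:
  2881^1859=2960  2881^1860=182  2881^1861=232  2881^1862=2464  2881^1863=1718
  2881^1864=1343  2881^1865=18  2881^1866=2530  2881^1867=718  2881^1868=2948
Found 2948 at exponent 1868.

1868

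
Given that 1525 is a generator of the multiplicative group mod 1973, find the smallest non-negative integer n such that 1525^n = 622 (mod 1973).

Baby-step giant-step with m = ceil(sqrt(1972)) = 45.
Baby table (1525^j mod 1973 for j=0..44):
  0:1  1:1525  2:1431  3:137  4:1760  5:720  6:1012  7:414
  8:1963  9:534  10:1474  11:603  12:157  13:692  14:1718  15:1779
  16:100  17:579  18:1044  19:1862  20:403  21:972  22:577  23:1940
  24:973  25:129  26:1398  27:1110  28:1889  29:145  30:149  31:330
  32:135  33:683  34:1804  35:738  36:840  37:523  38:483  39:646
  40:623  41:1062  42:1690  43:512  44:1465
Giant step factor: 1525^(-45) ≡ 63 (mod 1973).
Scan 622·63^i mod 1973 for i = 0, 1, …:
  i=0: 622   i=1: 1699   i=2: 495   i=3: 1590
  i=4: 1520   i=5: 1056   i=6: 1419   i=7: 612
  i=8: 1069   i=9: 265     …   i=31: 1261
  i=32: 523
Match at i=32, j=37: n = 32·45 + 37 = 1477.

1477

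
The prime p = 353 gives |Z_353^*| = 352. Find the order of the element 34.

44

The order of 34 must divide p − 1 = 352 = 2^5 · 11.
Divisors: 1, 2, 4, 8, 11, 16, 22, 32, 44, 88, 176, 352.
Check each in increasing order: 34^1 ≡ 34;  34^2 ≡ 97;  34^4 ≡ 231;  34^8 ≡ 58;  34^11 ≡ 311;  34^16 ≡ 187;  34^22 ≡ 352;  34^32 ≡ 22;  34^44 ≡ 1.
Smallest exponent giving 1 is 44.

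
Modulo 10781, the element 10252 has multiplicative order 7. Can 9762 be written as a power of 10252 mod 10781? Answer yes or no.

yes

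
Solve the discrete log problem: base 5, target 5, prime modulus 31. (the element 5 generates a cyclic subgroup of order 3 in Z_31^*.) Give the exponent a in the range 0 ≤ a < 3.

Successive powers of 5 modulo 31:
  5^0=1  5^1=5
So 5^1 ≡ 5 (mod 31), giving a = 1.

1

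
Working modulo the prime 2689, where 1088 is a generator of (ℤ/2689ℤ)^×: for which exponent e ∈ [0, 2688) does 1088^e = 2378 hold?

1582

Baby-step giant-step with m = ceil(sqrt(2688)) = 52.
Baby table (1088^j mod 2689 for j=0..51):
  0:1  1:1088  2:584  3:788  4:2242  5:373  6:2474  7:23
  8:823  9:2676  10:1990  11:475  12:512  13:433  14:529  15:106
  16:2390  17:57  18:169  19:1020  20:1892  21:1411  22:2438  23:1190
  24:1311  25:1198  26:1948  27:492  28:185  29:2294  30:480  31:574
  32:664  33:1780  34:560  35:1566  36:1671  37:284  38:2446  39:1827
  40:605  41:2124  42:1061  43:787  44:1154  45:2478  46:1686  47:470
  48:450  49:202  50:1967  51:2341
Giant step factor: 1088^(-52) ≡ 210 (mod 2689).
Scan 2378·210^i mod 2689 for i = 0, 1, …:
  i=0: 2378   i=1: 1915   i=2: 1489   i=3: 766
  i=4: 2209   i=5: 1382   i=6: 2497   i=7: 15
  i=8: 461   i=9: 6     …   i=29: 2675
  i=30: 2438
Match at i=30, j=22: e = 30·52 + 22 = 1582.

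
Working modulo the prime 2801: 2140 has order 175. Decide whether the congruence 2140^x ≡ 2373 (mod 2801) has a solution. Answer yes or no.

yes

2373 ∈ ⟨2140⟩ iff 2373^175 ≡ 1 (mod 2801), since |⟨2140⟩| = 175.
2373^175 mod 2801 = 1.
Since 1 = 1, 2373 lies in the subgroup.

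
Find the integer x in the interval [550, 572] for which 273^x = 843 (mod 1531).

Compute 273^550 mod 1531 = 777, then multiply by 273 repeatedly:
  273^550=777  273^551=843
Found 843 at exponent 551.

551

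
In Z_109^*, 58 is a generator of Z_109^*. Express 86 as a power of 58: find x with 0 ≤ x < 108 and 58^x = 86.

Baby-step giant-step with m = ceil(sqrt(108)) = 11.
Baby table (58^j mod 109 for j=0..10):
  0:1  1:58  2:94  3:2  4:7  5:79  6:4  7:14
  8:49  9:8  10:28
Giant step factor: 58^(-11) ≡ 99 (mod 109).
Scan 86·99^i mod 109 for i = 0, 1, …:
  i=0: 86   i=1: 12   i=2: 98   i=3: 1
Match at i=3, j=0: x = 3·11 + 0 = 33.

33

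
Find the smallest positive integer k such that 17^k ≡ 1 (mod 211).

210

The order of 17 must divide p − 1 = 210 = 2 · 3 · 5 · 7.
Divisors: 1, 2, 3, 5, 6, 7, 10, 14, 15, 21, 30, 35, 42, 70, 105, 210.
Check each in increasing order: 17^1 ≡ 17;  17^2 ≡ 78;  17^3 ≡ 60;  17^5 ≡ 38;  17^6 ≡ 13;  17^7 ≡ 10;  17^10 ≡ 178;  17^14 ≡ 100;  17^15 ≡ 12;  17^21 ≡ 156;  17^30 ≡ 144;  17^35 ≡ 197;  17^42 ≡ 71;  17^70 ≡ 196;  17^105 ≡ 210;  17^210 ≡ 1.
Smallest exponent giving 1 is 210.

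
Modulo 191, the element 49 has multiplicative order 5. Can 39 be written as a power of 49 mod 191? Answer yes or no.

yes

39 ∈ ⟨49⟩ iff 39^5 ≡ 1 (mod 191), since |⟨49⟩| = 5.
39^5 mod 191 = 1.
Since 1 = 1, 39 lies in the subgroup.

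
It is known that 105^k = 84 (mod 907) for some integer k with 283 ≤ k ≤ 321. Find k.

286

Compute 105^283 mod 907 = 898, then multiply by 105 repeatedly:
  105^283=898  105^284=869  105^285=545  105^286=84
Found 84 at exponent 286.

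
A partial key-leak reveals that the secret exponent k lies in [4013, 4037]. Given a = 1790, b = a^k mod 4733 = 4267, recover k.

Compute 1790^4013 mod 4733 = 4085, then multiply by 1790 repeatedly:
  1790^4013=4085  1790^4014=4398  1790^4015=1441  1790^4016=4638  1790^4017=338
  1790^4018=3929  1790^4019=4405  1790^4020=4505  1790^4021=3651  1790^4022=3750
  1790^4023=1106  1790^4024=1346  1790^4025=243  1790^4026=4267
Found 4267 at exponent 4026.

4026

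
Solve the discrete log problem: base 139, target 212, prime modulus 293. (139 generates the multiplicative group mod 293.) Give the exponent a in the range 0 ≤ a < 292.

234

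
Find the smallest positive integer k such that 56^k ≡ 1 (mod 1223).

611

The order of 56 must divide p − 1 = 1222 = 2 · 13 · 47.
Divisors: 1, 2, 13, 26, 47, 94, 611, 1222.
Check each in increasing order: 56^1 ≡ 56;  56^2 ≡ 690;  56^13 ≡ 729;  56^26 ≡ 659;  56^47 ≡ 661;  56^94 ≡ 310;  56^611 ≡ 1.
Smallest exponent giving 1 is 611.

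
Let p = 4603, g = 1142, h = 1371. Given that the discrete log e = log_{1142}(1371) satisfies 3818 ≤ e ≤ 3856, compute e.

3856

Compute 1142^3818 mod 4603 = 3636, then multiply by 1142 repeatedly:
  1142^3818=3636  1142^3819=406  1142^3820=3352  1142^3821=2891  1142^3822=1171
  1142^3823=2412  1142^3824=1910  1142^3825=4001  1142^3826=2966  1142^3827=3967
  1142^3828=962  1142^3829=3090  1142^3830=2882  1142^3831=99  1142^3832=2586
  1142^3833=2689  1142^3834=637  1142^3835=180  1142^3836=3028  1142^3837=1123
  1142^3838=2832  1142^3839=2838  1142^3840=484  1142^3841=368  1142^3842=1383
  1142^3843=557  1142^3844=880  1142^3845=1506  1142^3846=2933  1142^3847=3105
  1142^3848=1600  1142^3849=4412  1142^3850=2822  1142^3851=624  1142^3852=3746
  1142^3853=1745  1142^3854=4294  1142^3855=1553  1142^3856=1371
Found 1371 at exponent 3856.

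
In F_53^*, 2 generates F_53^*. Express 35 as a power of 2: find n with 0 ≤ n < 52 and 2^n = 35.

9

Successive powers of 2 modulo 53:
  2^0=1  2^1=2  2^2=4  2^3=8  2^4=16  2^5=32
  2^6=11  2^7=22  2^8=44  2^9=35
So 2^9 ≡ 35 (mod 53), giving n = 9.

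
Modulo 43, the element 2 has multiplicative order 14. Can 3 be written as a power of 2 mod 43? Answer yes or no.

no

⟨2⟩ has order 14; its elements mod 43 are {1, 2, 4, 8, 11, 16, 21, 22, 27, 32, 35, 39, 41, 42}.
3 is not in this set.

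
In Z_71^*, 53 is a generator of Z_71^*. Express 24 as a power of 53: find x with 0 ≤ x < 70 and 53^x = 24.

Baby-step giant-step with m = ceil(sqrt(70)) = 9.
Baby table (53^j mod 71 for j=0..8):
  0:1  1:53  2:40  3:61  4:38  5:26  6:29  7:46
  8:24
Giant step factor: 53^(-9) ≡ 59 (mod 71).
Scan 24·59^i mod 71 for i = 0, 1, …:
  i=0: 24
Match at i=0, j=8: x = 0·9 + 8 = 8.

8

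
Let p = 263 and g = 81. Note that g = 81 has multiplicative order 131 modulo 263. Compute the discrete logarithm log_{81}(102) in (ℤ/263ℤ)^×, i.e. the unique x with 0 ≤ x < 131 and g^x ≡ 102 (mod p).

11

Baby-step giant-step with m = ceil(sqrt(131)) = 12.
Baby table (81^j mod 263 for j=0..11):
  0:1  1:81  2:249  3:181  4:196  5:96  6:149  7:234
  8:18  9:143  10:11  11:102
Giant step factor: 81^(-12) ≡ 111 (mod 263).
Scan 102·111^i mod 263 for i = 0, 1, …:
  i=0: 102
Match at i=0, j=11: x = 0·12 + 11 = 11.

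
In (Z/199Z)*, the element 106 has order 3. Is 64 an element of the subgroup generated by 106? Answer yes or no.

⟨106⟩ has order 3; its elements mod 199 are {1, 92, 106}.
64 is not in this set.

no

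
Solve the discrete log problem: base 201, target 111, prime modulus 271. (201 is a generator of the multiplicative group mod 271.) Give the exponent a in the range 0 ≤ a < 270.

115

Baby-step giant-step with m = ceil(sqrt(270)) = 17.
Baby table (201^j mod 271 for j=0..16):
  0:1  1:201  2:22  3:86  4:213  5:266  6:79  7:161
  8:112  9:19  10:25  11:147  12:8  13:253  14:176  15:146
  16:78
Giant step factor: 201^(-17) ≡ 210 (mod 271).
Scan 111·210^i mod 271 for i = 0, 1, …:
  i=0: 111   i=1: 4   i=2: 27   i=3: 250
  i=4: 197   i=5: 178   i=6: 253
Match at i=6, j=13: a = 6·17 + 13 = 115.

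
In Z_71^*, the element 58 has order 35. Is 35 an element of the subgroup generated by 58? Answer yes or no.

35 ∈ ⟨58⟩ iff 35^35 ≡ 1 (mod 71), since |⟨58⟩| = 35.
35^35 mod 71 = 70.
Since 70 ≠ 1, 35 does not lie in the subgroup.

no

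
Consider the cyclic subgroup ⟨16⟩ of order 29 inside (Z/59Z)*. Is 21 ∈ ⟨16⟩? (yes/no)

21 ∈ ⟨16⟩ iff 21^29 ≡ 1 (mod 59), since |⟨16⟩| = 29.
21^29 mod 59 = 1.
Since 1 = 1, 21 lies in the subgroup.

yes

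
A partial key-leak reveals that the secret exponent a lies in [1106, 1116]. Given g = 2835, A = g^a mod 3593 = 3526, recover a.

Compute 2835^1106 mod 3593 = 3478, then multiply by 2835 repeatedly:
  2835^1106=3478  2835^1107=938  2835^1108=410  2835^1109=1811  2835^1110=3381
  2835^1111=2604  2835^1112=2318  2835^1113=3526
Found 3526 at exponent 1113.

1113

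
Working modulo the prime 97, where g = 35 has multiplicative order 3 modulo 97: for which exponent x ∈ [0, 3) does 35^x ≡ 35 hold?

Successive powers of 35 modulo 97:
  35^0=1  35^1=35
So 35^1 ≡ 35 (mod 97), giving x = 1.

1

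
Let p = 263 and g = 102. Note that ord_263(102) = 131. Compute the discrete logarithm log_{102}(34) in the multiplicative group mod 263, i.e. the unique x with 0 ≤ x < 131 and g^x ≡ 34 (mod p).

129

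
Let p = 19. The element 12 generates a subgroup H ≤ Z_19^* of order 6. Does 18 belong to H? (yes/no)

yes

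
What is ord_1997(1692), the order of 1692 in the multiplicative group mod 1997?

The order of 1692 must divide p − 1 = 1996 = 2^2 · 499.
Divisors: 1, 2, 4, 499, 998, 1996.
Check each in increasing order: 1692^1 ≡ 1692;  1692^2 ≡ 1163;  1692^4 ≡ 600;  1692^499 ≡ 412;  1692^998 ≡ 1996;  1692^1996 ≡ 1.
Smallest exponent giving 1 is 1996.

1996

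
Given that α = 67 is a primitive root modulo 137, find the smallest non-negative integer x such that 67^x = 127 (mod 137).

51

Baby-step giant-step with m = ceil(sqrt(136)) = 12.
Baby table (67^j mod 137 for j=0..11):
  0:1  1:67  2:105  3:48  4:65  5:108  6:112  7:106
  8:115  9:33  10:19  11:40
Giant step factor: 67^(-12) ≡ 121 (mod 137).
Scan 127·121^i mod 137 for i = 0, 1, …:
  i=0: 127   i=1: 23   i=2: 43   i=3: 134
  i=4: 48
Match at i=4, j=3: x = 4·12 + 3 = 51.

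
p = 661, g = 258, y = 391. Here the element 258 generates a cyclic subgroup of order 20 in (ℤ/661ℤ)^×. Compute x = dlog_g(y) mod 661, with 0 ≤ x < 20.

7

Successive powers of 258 modulo 661:
  258^0=1  258^1=258  258^2=464  258^3=71  258^4=471  258^5=555
  258^6=414  258^7=391
So 258^7 ≡ 391 (mod 661), giving x = 7.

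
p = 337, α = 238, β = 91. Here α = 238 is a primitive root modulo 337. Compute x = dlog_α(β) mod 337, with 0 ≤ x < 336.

82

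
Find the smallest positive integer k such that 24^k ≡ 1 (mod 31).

30

The order of 24 must divide p − 1 = 30 = 2 · 3 · 5.
Divisors: 1, 2, 3, 5, 6, 10, 15, 30.
Check each in increasing order: 24^1 ≡ 24;  24^2 ≡ 18;  24^3 ≡ 29;  24^5 ≡ 26;  24^6 ≡ 4;  24^10 ≡ 25;  24^15 ≡ 30;  24^30 ≡ 1.
Smallest exponent giving 1 is 30.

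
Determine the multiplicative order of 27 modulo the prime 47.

23

The order of 27 must divide p − 1 = 46 = 2 · 23.
Divisors: 1, 2, 23, 46.
Check each in increasing order: 27^1 ≡ 27;  27^2 ≡ 24;  27^23 ≡ 1.
Smallest exponent giving 1 is 23.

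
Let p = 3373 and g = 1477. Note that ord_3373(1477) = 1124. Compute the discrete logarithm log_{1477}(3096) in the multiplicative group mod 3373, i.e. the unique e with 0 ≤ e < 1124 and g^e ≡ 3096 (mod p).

Baby-step giant-step with m = ceil(sqrt(1124)) = 34.
Baby table (1477^j mod 3373 for j=0..33):
  0:1  1:1477  2:2571  3:2742  4:2334  5:112  6:147  7:1247
  8:161  9:1687  10:2425  11:2972  12:1371  13:1167  14:56  15:1760
  16:2310  17:1767  18:2530  19:2899  20:1486  21:2372  22:2270  23:28
  24:880  25:1155  26:2570  27:1265  28:3136  29:743  30:1186  31:1135
  32:14  33:440
Giant step factor: 1477^(-34) ≡ 660 (mod 3373).
Scan 3096·660^i mod 3373 for i = 0, 1, …:
  i=0: 3096   i=1: 2695   i=2: 1129   i=3: 3080
  i=4: 2254   i=5: 147
Match at i=5, j=6: e = 5·34 + 6 = 176.

176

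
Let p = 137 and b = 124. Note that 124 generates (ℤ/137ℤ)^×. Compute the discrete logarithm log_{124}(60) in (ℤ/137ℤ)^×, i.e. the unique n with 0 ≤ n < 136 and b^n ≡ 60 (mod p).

80

Baby-step giant-step with m = ceil(sqrt(136)) = 12.
Baby table (124^j mod 137 for j=0..11):
  0:1  1:124  2:32  3:132  4:65  5:114  6:25  7:86
  8:115  9:12  10:118  11:110
Giant step factor: 124^(-12) ≡ 121 (mod 137).
Scan 60·121^i mod 137 for i = 0, 1, …:
  i=0: 60   i=1: 136   i=2: 16   i=3: 18
  i=4: 123   i=5: 87   i=6: 115
Match at i=6, j=8: n = 6·12 + 8 = 80.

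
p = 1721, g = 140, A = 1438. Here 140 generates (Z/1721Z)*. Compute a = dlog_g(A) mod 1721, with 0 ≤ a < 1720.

346

Baby-step giant-step with m = ceil(sqrt(1720)) = 42.
Baby table (140^j mod 1721 for j=0..41):
  0:1  1:140  2:669  3:726  4:101  5:372  6:450  7:1044
  8:1596  9:1431  10:704  11:463  12:1143  13:1688  14:543  15:296
  16:136  17:109  18:1492  19:639  20:1689  21:683  22:965  23:862
  24:210  25:143  26:1089  27:1012  28:558  29:675  30:1566  31:673
  32:1286  33:1056  34:1555  35:854  36:811  37:1675  38:444  39:204
  40:1024  41:517
Giant step factor: 140^(-42) ≡ 1001 (mod 1721).
Scan 1438·1001^i mod 1721 for i = 0, 1, …:
  i=0: 1438   i=1: 682   i=2: 1166   i=3: 328
  i=4: 1338   i=5: 400   i=6: 1128   i=7: 152
  i=8: 704
Match at i=8, j=10: a = 8·42 + 10 = 346.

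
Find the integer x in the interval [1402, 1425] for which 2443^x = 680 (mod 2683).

Compute 2443^1402 mod 2683 = 2233, then multiply by 2443 repeatedly:
  2443^1402=2233  2443^1403=680
Found 680 at exponent 1403.

1403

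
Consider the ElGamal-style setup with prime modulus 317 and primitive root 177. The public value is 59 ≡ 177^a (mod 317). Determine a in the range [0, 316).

Baby-step giant-step with m = ceil(sqrt(316)) = 18.
Baby table (177^j mod 317 for j=0..17):
  0:1  1:177  2:263  3:269  4:63  5:56  6:85  7:146
  8:165  9:41  10:283  11:5  12:251  13:47  14:77  15:315
  16:280  17:108
Giant step factor: 177^(-18) ≡ 142 (mod 317).
Scan 59·142^i mod 317 for i = 0, 1, …:
  i=0: 59   i=1: 136   i=2: 292   i=3: 254
  i=4: 247   i=5: 204   i=6: 121   i=7: 64
  i=8: 212   i=9: 306   i=10: 23   i=11: 96
  i=12: 1
Match at i=12, j=0: a = 12·18 + 0 = 216.

216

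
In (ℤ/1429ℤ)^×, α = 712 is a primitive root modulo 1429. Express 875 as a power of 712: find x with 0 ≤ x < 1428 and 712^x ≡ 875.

Baby-step giant-step with m = ceil(sqrt(1428)) = 38.
Baby table (712^j mod 1429 for j=0..37):
  0:1  1:712  2:1078  3:163  4:307  5:1376  6:847  7:26
  8:1364  9:877  10:1380  11:837  12:51  13:587  14:676  15:1168
  16:1367  17:155  18:327  19:1326  20:972  21:428  22:359  23:1246
  24:1172  25:1357  26:180  27:979  28:1125  29:760  30:958  31:463
  32:986  33:393  34:1161  35:670  36:1183  37:615
Giant step factor: 712^(-38) ≡ 889 (mod 1429).
Scan 875·889^i mod 1429 for i = 0, 1, …:
  i=0: 875   i=1: 499   i=2: 621   i=3: 475
  i=4: 720   i=5: 1317   i=6: 462   i=7: 595
  i=8: 225   i=9: 1394     …   i=31: 1011
  i=32: 1367
Match at i=32, j=16: x = 32·38 + 16 = 1232.

1232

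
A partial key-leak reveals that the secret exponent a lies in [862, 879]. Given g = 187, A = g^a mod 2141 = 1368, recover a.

862

Compute 187^862 mod 2141 = 1368, then multiply by 187 repeatedly:
  187^862=1368
Found 1368 at exponent 862.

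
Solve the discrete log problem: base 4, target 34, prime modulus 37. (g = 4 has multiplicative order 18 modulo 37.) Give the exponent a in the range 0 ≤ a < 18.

4

Successive powers of 4 modulo 37:
  4^0=1  4^1=4  4^2=16  4^3=27  4^4=34
So 4^4 ≡ 34 (mod 37), giving a = 4.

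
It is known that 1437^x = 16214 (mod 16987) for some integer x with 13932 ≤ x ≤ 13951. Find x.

13938

Compute 1437^13932 mod 16987 = 11663, then multiply by 1437 repeatedly:
  1437^13932=11663  1437^13933=10549  1437^13934=6509  1437^13935=10583  1437^13936=4406
  1437^13937=12258  1437^13938=16214
Found 16214 at exponent 13938.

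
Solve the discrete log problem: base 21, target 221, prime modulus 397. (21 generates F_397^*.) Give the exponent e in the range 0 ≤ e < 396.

218

Baby-step giant-step with m = ceil(sqrt(396)) = 20.
Baby table (21^j mod 397 for j=0..19):
  0:1  1:21  2:44  3:130  4:348  5:162  6:226  7:379
  8:19  9:2  10:42  11:88  12:260  13:299  14:324  15:55
  16:361  17:38  18:4  19:84
Giant step factor: 21^(-20) ≡ 97 (mod 397).
Scan 221·97^i mod 397 for i = 0, 1, …:
  i=0: 221   i=1: 396   i=2: 300   i=3: 119
  i=4: 30   i=5: 131   i=6: 3   i=7: 291
  i=8: 40   i=9: 307   i=10: 4
Match at i=10, j=18: e = 10·20 + 18 = 218.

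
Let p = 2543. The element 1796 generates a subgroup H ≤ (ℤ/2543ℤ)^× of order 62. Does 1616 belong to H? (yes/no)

1616 ∈ ⟨1796⟩ iff 1616^62 ≡ 1 (mod 2543), since |⟨1796⟩| = 62.
1616^62 mod 2543 = 1.
Since 1 = 1, 1616 lies in the subgroup.

yes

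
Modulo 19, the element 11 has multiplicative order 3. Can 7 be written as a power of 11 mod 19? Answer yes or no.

yes

7 ∈ ⟨11⟩ iff 7^3 ≡ 1 (mod 19), since |⟨11⟩| = 3.
7^3 mod 19 = 1.
Since 1 = 1, 7 lies in the subgroup.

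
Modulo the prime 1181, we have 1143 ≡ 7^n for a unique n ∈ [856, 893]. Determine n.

870

Compute 7^856 mod 1181 = 236, then multiply by 7 repeatedly:
  7^856=236  7^857=471  7^858=935  7^859=640  7^860=937
  7^861=654  7^862=1035  7^863=159  7^864=1113  7^865=705
  7^866=211  7^867=296  7^868=891  7^869=332  7^870=1143
Found 1143 at exponent 870.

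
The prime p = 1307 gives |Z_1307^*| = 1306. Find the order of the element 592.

The order of 592 must divide p − 1 = 1306 = 2 · 653.
Divisors: 1, 2, 653, 1306.
Check each in increasing order: 592^1 ≡ 592;  592^2 ≡ 188;  592^653 ≡ 1.
Smallest exponent giving 1 is 653.

653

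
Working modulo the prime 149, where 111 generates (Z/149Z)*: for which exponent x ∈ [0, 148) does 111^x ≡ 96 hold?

Baby-step giant-step with m = ceil(sqrt(148)) = 13.
Baby table (111^j mod 149 for j=0..12):
  0:1  1:111  2:103  3:109  4:30  5:52  6:110  7:141
  8:6  9:70  10:22  11:58  12:31
Giant step factor: 111^(-13) ≡ 32 (mod 149).
Scan 96·32^i mod 149 for i = 0, 1, …:
  i=0: 96   i=1: 92   i=2: 113   i=3: 40
  i=4: 88   i=5: 134   i=6: 116   i=7: 136
  i=8: 31
Match at i=8, j=12: x = 8·13 + 12 = 116.

116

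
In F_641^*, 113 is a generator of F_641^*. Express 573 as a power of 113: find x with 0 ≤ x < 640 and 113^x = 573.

489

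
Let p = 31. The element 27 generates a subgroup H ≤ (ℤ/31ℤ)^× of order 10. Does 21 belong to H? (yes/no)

no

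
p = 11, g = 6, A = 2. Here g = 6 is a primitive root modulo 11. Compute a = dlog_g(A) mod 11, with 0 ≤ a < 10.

Successive powers of 6 modulo 11:
  6^0=1  6^1=6  6^2=3  6^3=7  6^4=9  6^5=10
  6^6=5  6^7=8  6^8=4  6^9=2
So 6^9 ≡ 2 (mod 11), giving a = 9.

9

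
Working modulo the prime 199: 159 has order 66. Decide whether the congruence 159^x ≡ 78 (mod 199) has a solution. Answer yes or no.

78 ∈ ⟨159⟩ iff 78^66 ≡ 1 (mod 199), since |⟨159⟩| = 66.
78^66 mod 199 = 1.
Since 1 = 1, 78 lies in the subgroup.

yes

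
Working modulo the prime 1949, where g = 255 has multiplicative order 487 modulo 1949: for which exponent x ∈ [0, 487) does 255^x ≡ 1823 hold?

Baby-step giant-step with m = ceil(sqrt(487)) = 23.
Baby table (255^j mod 1949 for j=0..22):
  0:1  1:255  2:708  3:1232  4:371  5:1053  6:1502  7:1006
  8:1211  9:863  10:1777  11:967  12:1011  13:537  14:505  15:141
  16:873  17:429  18:251  19:1637  20:349  21:1290  22:1518
Giant step factor: 255^(-23) ≡ 1488 (mod 1949).
Scan 1823·1488^i mod 1949 for i = 0, 1, …:
  i=0: 1823   i=1: 1565   i=2: 1614   i=3: 464
  i=4: 486   i=5: 89   i=6: 1849   i=7: 1273
  i=8: 1745   i=9: 492     …   i=15: 1597
  i=16: 505
Match at i=16, j=14: x = 16·23 + 14 = 382.

382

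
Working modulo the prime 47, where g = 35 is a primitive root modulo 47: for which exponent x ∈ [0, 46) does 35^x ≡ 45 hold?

11

Successive powers of 35 modulo 47:
  35^0=1  35^1=35  35^2=3  35^3=11  35^4=9  35^5=33
  35^6=27  35^7=5  35^8=34  35^9=15  35^10=8  35^11=45
So 35^11 ≡ 45 (mod 47), giving x = 11.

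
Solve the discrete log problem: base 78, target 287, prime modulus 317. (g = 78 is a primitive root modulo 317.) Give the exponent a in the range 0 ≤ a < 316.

301

Baby-step giant-step with m = ceil(sqrt(316)) = 18.
Baby table (78^j mod 317 for j=0..17):
  0:1  1:78  2:61  3:3  4:234  5:183  6:9  7:68
  8:232  9:27  10:204  11:62  12:81  13:295  14:186  15:243
  16:251  17:241
Giant step factor: 78^(-18) ≡ 307 (mod 317).
Scan 287·307^i mod 317 for i = 0, 1, …:
  i=0: 287   i=1: 300   i=2: 170   i=3: 202
  i=4: 199   i=5: 229   i=6: 246   i=7: 76
  i=8: 191   i=9: 309     …   i=15: 129
  i=16: 295
Match at i=16, j=13: a = 16·18 + 13 = 301.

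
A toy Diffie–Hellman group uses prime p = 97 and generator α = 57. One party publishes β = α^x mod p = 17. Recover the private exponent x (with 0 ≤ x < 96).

Baby-step giant-step with m = ceil(sqrt(96)) = 10.
Baby table (57^j mod 97 for j=0..9):
  0:1  1:57  2:48  3:20  4:73  5:87  6:12  7:5
  8:91  9:46
Giant step factor: 57^(-10) ≡ 65 (mod 97).
Scan 17·65^i mod 97 for i = 0, 1, …:
  i=0: 17   i=1: 38   i=2: 45   i=3: 15
  i=4: 5
Match at i=4, j=7: x = 4·10 + 7 = 47.

47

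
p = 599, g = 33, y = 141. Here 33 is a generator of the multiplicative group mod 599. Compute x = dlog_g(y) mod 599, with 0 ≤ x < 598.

Baby-step giant-step with m = ceil(sqrt(598)) = 25.
Baby table (33^j mod 599 for j=0..24):
  0:1  1:33  2:490  3:596  4:500  5:327  6:9  7:297
  8:217  9:572  10:307  11:547  12:81  13:277  14:156  15:356
  16:367  17:131  18:130  19:97  20:206  21:209  22:308  23:580
  24:571
Giant step factor: 33^(-25) ≡ 505 (mod 599).
Scan 141·505^i mod 599 for i = 0, 1, …:
  i=0: 141   i=1: 523   i=2: 555   i=3: 542
  i=4: 566   i=5: 107   i=6: 125   i=7: 230
  i=8: 543   i=9: 472     …   i=15: 274
  i=16: 1
Match at i=16, j=0: x = 16·25 + 0 = 400.

400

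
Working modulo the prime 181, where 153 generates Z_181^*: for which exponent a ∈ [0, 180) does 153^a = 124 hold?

43

Baby-step giant-step with m = ceil(sqrt(180)) = 14.
Baby table (153^j mod 181 for j=0..13):
  0:1  1:153  2:60  3:130  4:161  5:17  6:67  7:115
  8:38  9:22  10:108  11:53  12:145  13:103
Giant step factor: 153^(-14) ≡ 166 (mod 181).
Scan 124·166^i mod 181 for i = 0, 1, …:
  i=0: 124   i=1: 131   i=2: 26   i=3: 153
Match at i=3, j=1: a = 3·14 + 1 = 43.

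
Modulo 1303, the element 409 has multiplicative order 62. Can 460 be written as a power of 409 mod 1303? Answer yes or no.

no

460 ∈ ⟨409⟩ iff 460^62 ≡ 1 (mod 1303), since |⟨409⟩| = 62.
460^62 mod 1303 = 1016.
Since 1016 ≠ 1, 460 does not lie in the subgroup.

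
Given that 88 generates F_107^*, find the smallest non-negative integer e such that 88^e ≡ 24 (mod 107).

75

Baby-step giant-step with m = ceil(sqrt(106)) = 11.
Baby table (88^j mod 107 for j=0..10):
  0:1  1:88  2:40  3:96  4:102  5:95  6:14  7:55
  8:25  9:60  10:37
Giant step factor: 88^(-11) ≡ 7 (mod 107).
Scan 24·7^i mod 107 for i = 0, 1, …:
  i=0: 24   i=1: 61   i=2: 106   i=3: 100
  i=4: 58   i=5: 85   i=6: 60
Match at i=6, j=9: e = 6·11 + 9 = 75.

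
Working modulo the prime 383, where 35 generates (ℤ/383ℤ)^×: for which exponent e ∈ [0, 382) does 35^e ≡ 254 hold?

Baby-step giant-step with m = ceil(sqrt(382)) = 20.
Baby table (35^j mod 383 for j=0..19):
  0:1  1:35  2:76  3:362  4:31  5:319  6:58  7:115
  8:195  9:314  10:266  11:118  12:300  13:159  14:203  15:211
  16:108  17:333  18:165  19:30
Giant step factor: 35^(-20) ≡ 147 (mod 383).
Scan 254·147^i mod 383 for i = 0, 1, …:
  i=0: 254   i=1: 187   i=2: 296   i=3: 233
  i=4: 164   i=5: 362
Match at i=5, j=3: e = 5·20 + 3 = 103.

103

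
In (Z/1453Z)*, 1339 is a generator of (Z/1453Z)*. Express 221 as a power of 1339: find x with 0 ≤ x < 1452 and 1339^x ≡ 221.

1406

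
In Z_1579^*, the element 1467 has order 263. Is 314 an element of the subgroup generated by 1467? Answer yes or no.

314 ∈ ⟨1467⟩ iff 314^263 ≡ 1 (mod 1579), since |⟨1467⟩| = 263.
314^263 mod 1579 = 1578.
Since 1578 ≠ 1, 314 does not lie in the subgroup.

no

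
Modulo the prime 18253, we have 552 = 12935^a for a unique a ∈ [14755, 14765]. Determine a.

Compute 12935^14755 mod 18253 = 3513, then multiply by 12935 repeatedly:
  12935^14755=3513  12935^14756=8938  12935^14757=16781  12935^14758=15812  12935^14759=3355
  12935^14760=9544  12935^14761=6601  12935^14762=14654  12935^14763=10338  12935^14764=552
Found 552 at exponent 14764.

14764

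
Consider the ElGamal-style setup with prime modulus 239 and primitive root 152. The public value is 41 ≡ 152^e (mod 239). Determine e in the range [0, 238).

Baby-step giant-step with m = ceil(sqrt(238)) = 16.
Baby table (152^j mod 239 for j=0..15):
  0:1  1:152  2:160  3:181  4:27  5:41  6:18  7:107
  8:12  9:151  10:8  11:21  12:85  13:14  14:216  15:89
Giant step factor: 152^(-16) ≡ 161 (mod 239).
Scan 41·161^i mod 239 for i = 0, 1, …:
  i=0: 41
Match at i=0, j=5: e = 0·16 + 5 = 5.

5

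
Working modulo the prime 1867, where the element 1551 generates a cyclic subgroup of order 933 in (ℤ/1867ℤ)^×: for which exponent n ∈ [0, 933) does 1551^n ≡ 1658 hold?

848

Baby-step giant-step with m = ceil(sqrt(933)) = 31.
Baby table (1551^j mod 1867 for j=0..30):
  0:1  1:1551  2:905  3:1538  4:1279  5:975  6:1822  7:1151
  8:349  9:1736  10:322  11:933  12:158  13:481  14:1098  15:294
  16:446  17:956  18:358  19:759  20:999  21:1706  22:467  23:1788
  24:693  25:1318  26:1720  27:1644  28:1389  29:1688  30:554
Giant step factor: 1551^(-31) ≡ 228 (mod 1867).
Scan 1658·228^i mod 1867 for i = 0, 1, …:
  i=0: 1658   i=1: 890   i=2: 1284   i=3: 1500
  i=4: 339   i=5: 745   i=6: 1830   i=7: 899
  i=8: 1469   i=9: 739     …   i=26: 1650
  i=27: 933
Match at i=27, j=11: n = 27·31 + 11 = 848.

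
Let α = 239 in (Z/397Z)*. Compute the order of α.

396

The order of 239 must divide p − 1 = 396 = 2^2 · 3^2 · 11.
Divisors: 1, 2, 3, 4, 6, 9, 11, 12, 18, 22, 33, 36, 44, 66, 99, 132, 198, 396.
Check each in increasing order: 239^1 ≡ 239;  239^2 ≡ 350;  239^3 ≡ 280;  239^4 ≡ 224;  239^6 ≡ 191;  239^9 ≡ 282;  239^11 ≡ 244;  239^12 ≡ 354;  239^18 ≡ 124;  239^22 ≡ 383;  239^33 ≡ 157;  239^36 ≡ 290;  239^44 ≡ 196;  239^66 ≡ 35;  239^99 ≡ 334;  239^132 ≡ 34;  239^198 ≡ 396;  239^396 ≡ 1.
Smallest exponent giving 1 is 396.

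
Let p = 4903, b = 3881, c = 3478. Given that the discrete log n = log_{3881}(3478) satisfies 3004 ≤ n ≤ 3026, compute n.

Compute 3881^3004 mod 4903 = 745, then multiply by 3881 repeatedly:
  3881^3004=745  3881^3005=3478
Found 3478 at exponent 3005.

3005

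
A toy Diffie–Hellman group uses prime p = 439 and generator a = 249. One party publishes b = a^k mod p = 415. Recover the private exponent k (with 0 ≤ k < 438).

252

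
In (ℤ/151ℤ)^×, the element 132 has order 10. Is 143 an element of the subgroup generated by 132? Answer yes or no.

yes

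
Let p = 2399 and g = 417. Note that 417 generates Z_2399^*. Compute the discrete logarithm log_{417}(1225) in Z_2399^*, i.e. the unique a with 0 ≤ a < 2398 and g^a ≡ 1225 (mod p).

1254

Baby-step giant-step with m = ceil(sqrt(2398)) = 49.
Baby table (417^j mod 2399 for j=0..48):
  0:1  1:417  2:1161  3:1938  4:2082  5:2155  6:1409  7:2197
  8:2130  9:580  10:1960  11:1660  12:1308  13:863  14:21  15:1560
  16:391  17:2314  18:540  19:2073  20:801  21:556  22:1548  23:185
  24:377  25:1274  26:1079  27:1330  28:441  29:1573  30:1014  31:614
  32:1744  33:351  34:28  35:2080  36:1321  37:1486  38:720  39:365
  40:1068  41:1541  42:2064  43:1846  44:2102  45:899  46:639  47:174
  48:588
Giant step factor: 417^(-49) ≡ 1450 (mod 2399).
Scan 1225·1450^i mod 2399 for i = 0, 1, …:
  i=0: 1225   i=1: 990   i=2: 898   i=3: 1842
  i=4: 813   i=5: 941   i=6: 1818   i=7: 1998
  i=8: 1507   i=9: 2060     …   i=24: 1280
  i=25: 1573
Match at i=25, j=29: a = 25·49 + 29 = 1254.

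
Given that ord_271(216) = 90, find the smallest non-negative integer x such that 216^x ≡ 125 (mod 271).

80

Baby-step giant-step with m = ceil(sqrt(90)) = 10.
Baby table (216^j mod 271 for j=0..9):
  0:1  1:216  2:44  3:19  4:39  5:23  6:90  7:199
  8:166  9:84
Giant step factor: 216^(-10) ≡ 125 (mod 271).
Scan 125·125^i mod 271 for i = 0, 1, …:
  i=0: 125   i=1: 178   i=2: 28   i=3: 248
  i=4: 106   i=5: 242   i=6: 169   i=7: 258
  i=8: 1
Match at i=8, j=0: x = 8·10 + 0 = 80.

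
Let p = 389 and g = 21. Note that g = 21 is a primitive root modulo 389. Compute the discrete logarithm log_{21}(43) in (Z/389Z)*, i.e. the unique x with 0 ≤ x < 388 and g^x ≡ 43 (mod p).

379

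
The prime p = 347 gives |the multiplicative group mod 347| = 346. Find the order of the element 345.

173

The order of 345 must divide p − 1 = 346 = 2 · 173.
Divisors: 1, 2, 173, 346.
Check each in increasing order: 345^1 ≡ 345;  345^2 ≡ 4;  345^173 ≡ 1.
Smallest exponent giving 1 is 173.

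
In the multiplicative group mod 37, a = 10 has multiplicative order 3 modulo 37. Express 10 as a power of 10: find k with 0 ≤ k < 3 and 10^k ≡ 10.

1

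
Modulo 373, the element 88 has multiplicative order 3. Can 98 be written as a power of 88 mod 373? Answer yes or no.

no

98 ∈ ⟨88⟩ iff 98^3 ≡ 1 (mod 373), since |⟨88⟩| = 3.
98^3 mod 373 = 113.
Since 113 ≠ 1, 98 does not lie in the subgroup.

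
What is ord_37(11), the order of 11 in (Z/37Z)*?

6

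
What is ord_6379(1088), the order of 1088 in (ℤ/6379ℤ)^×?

The order of 1088 must divide p − 1 = 6378 = 2 · 3 · 1063.
Divisors: 1, 2, 3, 6, 1063, 2126, 3189, 6378.
Check each in increasing order: 1088^1 ≡ 1088;  1088^2 ≡ 3629;  1088^3 ≡ 6130;  1088^6 ≡ 4590;  1088^1063 ≡ 1.
Smallest exponent giving 1 is 1063.

1063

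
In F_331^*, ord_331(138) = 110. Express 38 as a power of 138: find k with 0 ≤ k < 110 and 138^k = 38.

Baby-step giant-step with m = ceil(sqrt(110)) = 11.
Baby table (138^j mod 331 for j=0..10):
  0:1  1:138  2:177  3:263  4:215  5:211  6:321  7:275
  8:216  9:18  10:167
Giant step factor: 138^(-11) ≡ 8 (mod 331).
Scan 38·8^i mod 331 for i = 0, 1, …:
  i=0: 38   i=1: 304   i=2: 115   i=3: 258
  i=4: 78   i=5: 293   i=6: 27   i=7: 216
Match at i=7, j=8: k = 7·11 + 8 = 85.

85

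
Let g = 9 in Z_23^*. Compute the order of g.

11

The order of 9 must divide p − 1 = 22 = 2 · 11.
Divisors: 1, 2, 11, 22.
Check each in increasing order: 9^1 ≡ 9;  9^2 ≡ 12;  9^11 ≡ 1.
Smallest exponent giving 1 is 11.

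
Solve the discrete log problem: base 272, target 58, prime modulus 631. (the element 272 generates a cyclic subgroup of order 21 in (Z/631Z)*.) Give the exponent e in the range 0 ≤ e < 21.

Successive powers of 272 modulo 631:
  272^0=1  272^1=272  272^2=157  272^3=427  272^4=40  272^5=153
  272^6=601  272^7=43  272^8=338  272^9=441  272^10=62  272^11=458
  272^12=269  272^13=603  272^14=587  272^15=21  272^16=33  272^17=142
  272^18=133  272^19=209  272^20=58
So 272^20 ≡ 58 (mod 631), giving e = 20.

20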